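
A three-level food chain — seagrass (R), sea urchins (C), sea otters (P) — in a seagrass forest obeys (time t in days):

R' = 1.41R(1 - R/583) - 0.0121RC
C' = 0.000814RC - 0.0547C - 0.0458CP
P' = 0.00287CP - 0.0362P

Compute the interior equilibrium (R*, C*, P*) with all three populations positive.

R* ≈ 520, C* ≈ 12.6, P* ≈ 8.05

From dP/dt = 0: 0.00287C* = 0.0362, so C* = 12.6.
From dR/dt = 0: 1.41(1 - R*/583) = 0.0121·12.6, giving R* = 583·(1 - 0.108) = 520.
From dC/dt = 0: 0.000814·520 - 0.0547 = 0.0458P*, so P* = 0.368/0.0458 = 8.05.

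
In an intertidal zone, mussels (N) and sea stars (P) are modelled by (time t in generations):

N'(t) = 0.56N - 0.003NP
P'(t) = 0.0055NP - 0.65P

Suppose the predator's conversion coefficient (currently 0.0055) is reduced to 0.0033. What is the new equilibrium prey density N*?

At the interior fixed point, setting dP/dt = 0 with P > 0 fixes N* = (predator death rate)/(NP coefficient) — independent of the other coefficients.
With the change, N* = 0.65/0.0033 = 197; it rises from 118.

N* ≈ 197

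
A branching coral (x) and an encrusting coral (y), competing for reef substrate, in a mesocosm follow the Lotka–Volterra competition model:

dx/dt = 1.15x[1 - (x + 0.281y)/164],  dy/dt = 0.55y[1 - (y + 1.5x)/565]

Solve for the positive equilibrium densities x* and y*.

x* ≈ 9.05, y* ≈ 551

Setting both brackets to zero gives the nullclines x + 0.281y = 164 and 1.5x + y = 565.
Substituting y = 565 - 1.5x into the first: x(1 - 0.281·1.5) = 164 - 0.281·565.
So x* = 5.23/0.579 = 9.05, and then y* = 565 - 1.5·9.05 = 551.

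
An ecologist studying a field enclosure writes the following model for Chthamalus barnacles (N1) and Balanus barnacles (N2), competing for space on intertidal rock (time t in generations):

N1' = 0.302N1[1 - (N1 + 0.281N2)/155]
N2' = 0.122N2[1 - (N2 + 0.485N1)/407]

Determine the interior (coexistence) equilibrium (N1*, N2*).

Setting both brackets to zero gives the nullclines N1 + 0.281N2 = 155 and 0.485N1 + N2 = 407.
Substituting N2 = 407 - 0.485N1 into the first: N1(1 - 0.281·0.485) = 155 - 0.281·407.
So N1* = 40.6/0.864 = 47, and then N2* = 407 - 0.485·47 = 384.

N1* ≈ 47, N2* ≈ 384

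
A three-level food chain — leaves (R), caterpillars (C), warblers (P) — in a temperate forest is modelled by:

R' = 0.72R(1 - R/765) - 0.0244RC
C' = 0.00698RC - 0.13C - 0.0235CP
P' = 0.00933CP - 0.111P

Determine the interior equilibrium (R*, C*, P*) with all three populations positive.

R* ≈ 457, C* ≈ 11.9, P* ≈ 130

From dP/dt = 0: 0.00933C* = 0.111, so C* = 11.9.
From dR/dt = 0: 0.72(1 - R*/765) = 0.0244·11.9, giving R* = 765·(1 - 0.403) = 457.
From dC/dt = 0: 0.00698·457 - 0.13 = 0.0235P*, so P* = 3.06/0.0235 = 130.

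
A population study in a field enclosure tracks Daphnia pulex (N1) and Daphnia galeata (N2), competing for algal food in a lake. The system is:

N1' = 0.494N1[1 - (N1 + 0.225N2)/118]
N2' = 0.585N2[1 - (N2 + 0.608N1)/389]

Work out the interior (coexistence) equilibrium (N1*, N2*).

N1* ≈ 35.3, N2* ≈ 368

Setting both brackets to zero gives the nullclines N1 + 0.225N2 = 118 and 0.608N1 + N2 = 389.
Substituting N2 = 389 - 0.608N1 into the first: N1(1 - 0.225·0.608) = 118 - 0.225·389.
So N1* = 30.5/0.863 = 35.3, and then N2* = 389 - 0.608·35.3 = 368.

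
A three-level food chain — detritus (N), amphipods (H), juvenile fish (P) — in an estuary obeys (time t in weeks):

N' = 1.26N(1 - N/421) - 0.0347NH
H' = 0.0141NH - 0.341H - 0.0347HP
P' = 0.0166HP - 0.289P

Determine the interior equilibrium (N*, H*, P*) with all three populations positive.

N* ≈ 219, H* ≈ 17.4, P* ≈ 79.2

From dP/dt = 0: 0.0166H* = 0.289, so H* = 17.4.
From dN/dt = 0: 1.26(1 - N*/421) = 0.0347·17.4, giving N* = 421·(1 - 0.479) = 219.
From dH/dt = 0: 0.0141·219 - 0.341 = 0.0347P*, so P* = 2.75/0.0347 = 79.2.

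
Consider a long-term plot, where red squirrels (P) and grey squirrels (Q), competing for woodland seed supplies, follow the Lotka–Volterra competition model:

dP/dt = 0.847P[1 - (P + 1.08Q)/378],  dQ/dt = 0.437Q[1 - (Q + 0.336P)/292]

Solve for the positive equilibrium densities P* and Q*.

P* ≈ 98.3, Q* ≈ 259

Setting both brackets to zero gives the nullclines P + 1.08Q = 378 and 0.336P + Q = 292.
Substituting Q = 292 - 0.336P into the first: P(1 - 1.08·0.336) = 378 - 1.08·292.
So P* = 62.6/0.637 = 98.3, and then Q* = 292 - 0.336·98.3 = 259.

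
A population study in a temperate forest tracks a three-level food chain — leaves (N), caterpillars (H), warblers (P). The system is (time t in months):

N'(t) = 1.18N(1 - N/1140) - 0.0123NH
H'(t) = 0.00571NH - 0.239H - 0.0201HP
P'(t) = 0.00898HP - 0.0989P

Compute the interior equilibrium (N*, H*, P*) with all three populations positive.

N* ≈ 1010, H* ≈ 11, P* ≈ 275

From dP/dt = 0: 0.00898H* = 0.0989, so H* = 11.
From dN/dt = 0: 1.18(1 - N*/1140) = 0.0123·11, giving N* = 1140·(1 - 0.115) = 1010.
From dH/dt = 0: 0.00571·1010 - 0.239 = 0.0201P*, so P* = 5.52/0.0201 = 275.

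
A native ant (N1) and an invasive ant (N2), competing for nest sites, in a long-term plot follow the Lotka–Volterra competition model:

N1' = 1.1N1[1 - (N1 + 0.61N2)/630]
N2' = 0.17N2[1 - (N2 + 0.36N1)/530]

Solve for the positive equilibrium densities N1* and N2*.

N1* ≈ 393, N2* ≈ 389

Setting both brackets to zero gives the nullclines N1 + 0.61N2 = 630 and 0.36N1 + N2 = 530.
Substituting N2 = 530 - 0.36N1 into the first: N1(1 - 0.61·0.36) = 630 - 0.61·530.
So N1* = 307/0.78 = 393, and then N2* = 530 - 0.36·393 = 389.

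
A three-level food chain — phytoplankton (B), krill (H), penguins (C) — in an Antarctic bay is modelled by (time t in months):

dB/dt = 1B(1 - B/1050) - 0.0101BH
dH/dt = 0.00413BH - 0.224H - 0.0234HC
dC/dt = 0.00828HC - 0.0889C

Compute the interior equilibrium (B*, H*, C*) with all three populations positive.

From dC/dt = 0: 0.00828H* = 0.0889, so H* = 10.7.
From dB/dt = 0: 1(1 - B*/1050) = 0.0101·10.7, giving B* = 1050·(1 - 0.108) = 936.
From dH/dt = 0: 0.00413·936 - 0.224 = 0.0234C*, so C* = 3.64/0.0234 = 156.

B* ≈ 936, H* ≈ 10.7, C* ≈ 156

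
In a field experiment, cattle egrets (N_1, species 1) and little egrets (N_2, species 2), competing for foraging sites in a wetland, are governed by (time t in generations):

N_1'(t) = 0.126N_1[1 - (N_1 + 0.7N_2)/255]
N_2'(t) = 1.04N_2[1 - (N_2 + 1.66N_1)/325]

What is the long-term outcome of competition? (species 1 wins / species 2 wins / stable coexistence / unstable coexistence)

Compare the nullcline intercepts: K1/α12 = 255/0.7 = 364 > K2 = 325; K2/α21 = 325/1.66 = 196 < K1 = 255.
Since the inequalities point opposite ways, species 1 can invade but species 2 cannot.

species 1 excludes species 2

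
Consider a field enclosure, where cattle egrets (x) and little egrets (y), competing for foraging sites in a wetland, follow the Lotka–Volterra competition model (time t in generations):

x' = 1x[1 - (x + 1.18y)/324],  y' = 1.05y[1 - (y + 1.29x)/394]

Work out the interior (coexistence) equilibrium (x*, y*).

x* ≈ 270, y* ≈ 45.9

Setting both brackets to zero gives the nullclines x + 1.18y = 324 and 1.29x + y = 394.
Substituting y = 394 - 1.29x into the first: x(1 - 1.18·1.29) = 324 - 1.18·394.
So x* = -141/-0.522 = 270, and then y* = 394 - 1.29·270 = 45.9.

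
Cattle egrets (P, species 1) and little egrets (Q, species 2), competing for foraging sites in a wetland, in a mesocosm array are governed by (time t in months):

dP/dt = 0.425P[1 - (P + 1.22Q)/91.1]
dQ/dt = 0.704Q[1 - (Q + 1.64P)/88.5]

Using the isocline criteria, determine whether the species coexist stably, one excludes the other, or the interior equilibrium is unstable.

Compare the nullcline intercepts: K1/α12 = 91.1/1.22 = 74.7 < K2 = 88.5; K2/α21 = 88.5/1.64 = 54 < K1 = 91.1.
Since both are reversed, neither can invade when rare; the interior point is a saddle.

unstable coexistence (outcome depends on initial conditions)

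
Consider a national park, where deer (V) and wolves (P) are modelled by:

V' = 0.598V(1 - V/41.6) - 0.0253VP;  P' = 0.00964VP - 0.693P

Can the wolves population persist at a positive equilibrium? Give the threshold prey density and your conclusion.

Threshold V = 71.9; K < 71.9, so no, the predator goes extinct.

The predator equation gives dP/dt > 0 only when V > 0.693/0.00964 = 71.9.
Without the predator, V → K = 41.6. Since 41.6 < 71.9, the predator cannot invade.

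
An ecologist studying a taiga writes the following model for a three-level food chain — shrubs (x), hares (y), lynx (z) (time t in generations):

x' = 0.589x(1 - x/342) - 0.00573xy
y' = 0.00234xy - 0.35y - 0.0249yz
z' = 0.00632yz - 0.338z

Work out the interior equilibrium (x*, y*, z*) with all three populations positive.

x* ≈ 164, y* ≈ 53.5, z* ≈ 1.36

From dz/dt = 0: 0.00632y* = 0.338, so y* = 53.5.
From dx/dt = 0: 0.589(1 - x*/342) = 0.00573·53.5, giving x* = 342·(1 - 0.52) = 164.
From dy/dt = 0: 0.00234·164 - 0.35 = 0.0249z*, so z* = 0.0339/0.0249 = 1.36.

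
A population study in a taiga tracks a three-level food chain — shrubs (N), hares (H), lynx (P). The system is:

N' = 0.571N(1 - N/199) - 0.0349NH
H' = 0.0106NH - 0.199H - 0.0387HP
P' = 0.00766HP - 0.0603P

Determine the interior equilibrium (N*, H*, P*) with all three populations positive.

From dP/dt = 0: 0.00766H* = 0.0603, so H* = 7.87.
From dN/dt = 0: 0.571(1 - N*/199) = 0.0349·7.87, giving N* = 199·(1 - 0.481) = 103.
From dH/dt = 0: 0.0106·103 - 0.199 = 0.0387P*, so P* = 0.895/0.0387 = 23.1.

N* ≈ 103, H* ≈ 7.87, P* ≈ 23.1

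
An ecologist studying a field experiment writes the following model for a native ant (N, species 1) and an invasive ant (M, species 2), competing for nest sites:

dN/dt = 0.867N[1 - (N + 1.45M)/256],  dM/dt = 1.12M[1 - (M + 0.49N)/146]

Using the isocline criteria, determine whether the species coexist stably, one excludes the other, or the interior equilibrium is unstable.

stable coexistence

Compare the nullcline intercepts: K1/α12 = 256/1.45 = 177 > K2 = 146; K2/α21 = 146/0.49 = 298 > K1 = 256.
Since both inequalities hold, each species can invade when rare, so the interior equilibrium is stable.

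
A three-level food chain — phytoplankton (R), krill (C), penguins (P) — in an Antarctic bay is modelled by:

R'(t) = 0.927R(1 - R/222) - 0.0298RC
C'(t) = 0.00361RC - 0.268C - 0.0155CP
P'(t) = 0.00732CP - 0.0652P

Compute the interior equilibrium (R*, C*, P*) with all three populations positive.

From dP/dt = 0: 0.00732C* = 0.0652, so C* = 8.91.
From dR/dt = 0: 0.927(1 - R*/222) = 0.0298·8.91, giving R* = 222·(1 - 0.286) = 158.
From dC/dt = 0: 0.00361·158 - 0.268 = 0.0155P*, so P* = 0.304/0.0155 = 19.6.

R* ≈ 158, C* ≈ 8.91, P* ≈ 19.6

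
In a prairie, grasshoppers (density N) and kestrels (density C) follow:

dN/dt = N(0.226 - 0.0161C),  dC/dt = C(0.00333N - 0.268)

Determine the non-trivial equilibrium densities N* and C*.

N* ≈ 80.5, C* ≈ 14

Set dC/dt = 0 with C > 0: 0.00333N - 0.268 = 0, so N* = 0.268/0.00333 = 80.5.
Set dN/dt = 0 with N > 0: 0.226 - 0.0161C = 0, so C* = 0.226/0.0161 = 14.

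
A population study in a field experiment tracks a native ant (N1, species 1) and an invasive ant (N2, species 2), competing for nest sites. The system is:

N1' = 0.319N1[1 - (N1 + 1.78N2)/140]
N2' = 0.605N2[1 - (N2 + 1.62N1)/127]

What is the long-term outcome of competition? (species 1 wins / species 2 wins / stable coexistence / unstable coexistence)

Compare the nullcline intercepts: K1/α12 = 140/1.78 = 78.7 < K2 = 127; K2/α21 = 127/1.62 = 78.4 < K1 = 140.
Since both are reversed, neither can invade when rare; the interior point is a saddle.

unstable coexistence (outcome depends on initial conditions)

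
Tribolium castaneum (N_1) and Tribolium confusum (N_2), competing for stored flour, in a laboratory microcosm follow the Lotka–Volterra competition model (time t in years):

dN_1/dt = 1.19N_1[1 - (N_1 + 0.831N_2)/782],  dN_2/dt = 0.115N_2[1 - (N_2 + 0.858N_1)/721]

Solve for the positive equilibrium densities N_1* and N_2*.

Setting both brackets to zero gives the nullclines N_1 + 0.831N_2 = 782 and 0.858N_1 + N_2 = 721.
Substituting N_2 = 721 - 0.858N_1 into the first: N_1(1 - 0.831·0.858) = 782 - 0.831·721.
So N_1* = 183/0.287 = 637, and then N_2* = 721 - 0.858·637 = 174.

N_1* ≈ 637, N_2* ≈ 174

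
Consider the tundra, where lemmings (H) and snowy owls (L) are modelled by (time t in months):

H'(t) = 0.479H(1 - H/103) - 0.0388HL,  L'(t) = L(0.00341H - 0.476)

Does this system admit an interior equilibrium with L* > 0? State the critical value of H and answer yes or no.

The predator equation gives dL/dt > 0 only when H > 0.476/0.00341 = 140.
Without the predator, H → K = 103. Since 103 < 140, the predator cannot invade.

Threshold H = 140; K < 140, so no, the predator goes extinct.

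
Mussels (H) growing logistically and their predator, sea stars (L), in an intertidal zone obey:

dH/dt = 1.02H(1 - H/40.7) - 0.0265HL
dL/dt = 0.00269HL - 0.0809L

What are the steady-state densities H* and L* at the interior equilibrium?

H* ≈ 30.1, L* ≈ 10

From dL/dt = 0 with L > 0: 0.00269H* = 0.0809, so H* = 30.1.
Substitute into dH/dt = 0: 1.02(1 - 30.1/40.7) = 0.0265L*.
The bracket is 0.261, giving L* = 0.266/0.0265 = 10.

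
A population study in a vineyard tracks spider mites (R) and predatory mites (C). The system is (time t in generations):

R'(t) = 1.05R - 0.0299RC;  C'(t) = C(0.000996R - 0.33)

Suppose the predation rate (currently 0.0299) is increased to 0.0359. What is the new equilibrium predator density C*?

At the interior fixed point, setting dR/dt = 0 with R > 0 fixes C* = (prey growth rate)/(RC coefficient) — independent of the other coefficients.
With the change, C* = 1.05/0.0359 = 29.2; it falls from 35.1.

C* ≈ 29.2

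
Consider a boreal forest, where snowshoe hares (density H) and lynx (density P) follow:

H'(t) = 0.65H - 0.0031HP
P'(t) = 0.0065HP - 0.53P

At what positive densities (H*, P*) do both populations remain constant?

Set dP/dt = 0 with P > 0: 0.0065H - 0.53 = 0, so H* = 0.53/0.0065 = 81.5.
Set dH/dt = 0 with H > 0: 0.65 - 0.0031P = 0, so P* = 0.65/0.0031 = 210.

H* ≈ 81.5, P* ≈ 210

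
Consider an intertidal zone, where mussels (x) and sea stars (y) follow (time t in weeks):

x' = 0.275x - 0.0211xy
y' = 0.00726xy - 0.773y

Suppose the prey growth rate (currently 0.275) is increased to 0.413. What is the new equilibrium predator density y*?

y* ≈ 19.6

At the interior fixed point, setting dx/dt = 0 with x > 0 fixes y* = (prey growth rate)/(xy coefficient) — independent of the other coefficients.
With the change, y* = 0.413/0.0211 = 19.6; it rises from 13.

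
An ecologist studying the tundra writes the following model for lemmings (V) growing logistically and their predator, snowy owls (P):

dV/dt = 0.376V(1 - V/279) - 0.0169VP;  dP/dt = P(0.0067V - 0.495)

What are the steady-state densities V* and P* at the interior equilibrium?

From dP/dt = 0 with P > 0: 0.0067V* = 0.495, so V* = 73.9.
Substitute into dV/dt = 0: 0.376(1 - 73.9/279) = 0.0169P*.
The bracket is 0.735, giving P* = 0.276/0.0169 = 16.4.

V* ≈ 73.9, P* ≈ 16.4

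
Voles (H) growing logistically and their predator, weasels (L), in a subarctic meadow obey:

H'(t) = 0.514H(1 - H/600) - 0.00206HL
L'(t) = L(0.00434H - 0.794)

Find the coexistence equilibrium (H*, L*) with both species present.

From dL/dt = 0 with L > 0: 0.00434H* = 0.794, so H* = 183.
Substitute into dH/dt = 0: 0.514(1 - 183/600) = 0.00206L*.
The bracket is 0.695, giving L* = 0.357/0.00206 = 173.

H* ≈ 183, L* ≈ 173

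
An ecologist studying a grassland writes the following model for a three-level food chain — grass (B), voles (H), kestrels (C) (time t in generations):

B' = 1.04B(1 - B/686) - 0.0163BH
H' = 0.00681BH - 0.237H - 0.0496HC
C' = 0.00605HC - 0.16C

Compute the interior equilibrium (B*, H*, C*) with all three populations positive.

From dC/dt = 0: 0.00605H* = 0.16, so H* = 26.4.
From dB/dt = 0: 1.04(1 - B*/686) = 0.0163·26.4, giving B* = 686·(1 - 0.414) = 402.
From dH/dt = 0: 0.00681·402 - 0.237 = 0.0496C*, so C* = 2.5/0.0496 = 50.4.

B* ≈ 402, H* ≈ 26.4, C* ≈ 50.4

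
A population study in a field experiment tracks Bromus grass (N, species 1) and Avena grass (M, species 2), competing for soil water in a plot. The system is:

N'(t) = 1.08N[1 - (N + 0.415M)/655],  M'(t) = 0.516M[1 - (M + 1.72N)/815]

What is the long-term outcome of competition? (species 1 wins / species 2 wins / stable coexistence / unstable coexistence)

species 1 excludes species 2

Compare the nullcline intercepts: K1/α12 = 655/0.415 = 1580 > K2 = 815; K2/α21 = 815/1.72 = 474 < K1 = 655.
Since the inequalities point opposite ways, species 1 can invade but species 2 cannot.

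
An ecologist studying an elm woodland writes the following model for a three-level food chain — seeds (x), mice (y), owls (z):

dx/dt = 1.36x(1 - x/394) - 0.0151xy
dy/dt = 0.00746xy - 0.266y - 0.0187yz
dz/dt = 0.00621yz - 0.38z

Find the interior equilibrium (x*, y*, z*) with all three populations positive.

From dz/dt = 0: 0.00621y* = 0.38, so y* = 61.2.
From dx/dt = 0: 1.36(1 - x*/394) = 0.0151·61.2, giving x* = 394·(1 - 0.679) = 126.
From dy/dt = 0: 0.00746·126 - 0.266 = 0.0187z*, so z* = 0.676/0.0187 = 36.2.

x* ≈ 126, y* ≈ 61.2, z* ≈ 36.2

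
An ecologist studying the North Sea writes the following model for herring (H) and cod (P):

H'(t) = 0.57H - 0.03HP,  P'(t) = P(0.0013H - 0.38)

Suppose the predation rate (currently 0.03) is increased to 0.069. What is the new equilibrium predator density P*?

P* ≈ 8.26

At the interior fixed point, setting dH/dt = 0 with H > 0 fixes P* = (prey growth rate)/(HP coefficient) — independent of the other coefficients.
With the change, P* = 0.57/0.069 = 8.26; it falls from 19.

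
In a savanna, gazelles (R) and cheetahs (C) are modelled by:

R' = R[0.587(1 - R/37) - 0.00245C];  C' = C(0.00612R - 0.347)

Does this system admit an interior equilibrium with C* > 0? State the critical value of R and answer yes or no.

Threshold R = 56.7; K < 56.7, so no, the predator goes extinct.

The predator equation gives dC/dt > 0 only when R > 0.347/0.00612 = 56.7.
Without the predator, R → K = 37. Since 37 < 56.7, the predator cannot invade.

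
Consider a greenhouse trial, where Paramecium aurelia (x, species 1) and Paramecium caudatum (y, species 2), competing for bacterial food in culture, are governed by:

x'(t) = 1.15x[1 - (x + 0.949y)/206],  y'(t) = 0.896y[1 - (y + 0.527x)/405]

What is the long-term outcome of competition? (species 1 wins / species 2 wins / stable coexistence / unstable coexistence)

species 2 excludes species 1

Compare the nullcline intercepts: K1/α12 = 206/0.949 = 217 < K2 = 405; K2/α21 = 405/0.527 = 769 > K1 = 206.
Since the inequalities point opposite ways, species 2 can invade but species 1 cannot.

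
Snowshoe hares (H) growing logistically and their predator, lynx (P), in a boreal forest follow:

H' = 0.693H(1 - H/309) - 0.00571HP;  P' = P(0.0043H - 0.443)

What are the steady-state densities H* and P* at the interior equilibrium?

From dP/dt = 0 with P > 0: 0.0043H* = 0.443, so H* = 103.
Substitute into dH/dt = 0: 0.693(1 - 103/309) = 0.00571P*.
The bracket is 0.667, giving P* = 0.462/0.00571 = 80.9.

H* ≈ 103, P* ≈ 80.9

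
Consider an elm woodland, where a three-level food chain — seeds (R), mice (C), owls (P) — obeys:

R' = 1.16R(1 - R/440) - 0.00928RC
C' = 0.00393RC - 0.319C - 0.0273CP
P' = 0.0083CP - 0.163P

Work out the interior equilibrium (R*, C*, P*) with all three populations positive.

From dP/dt = 0: 0.0083C* = 0.163, so C* = 19.6.
From dR/dt = 0: 1.16(1 - R*/440) = 0.00928·19.6, giving R* = 440·(1 - 0.157) = 371.
From dC/dt = 0: 0.00393·371 - 0.319 = 0.0273P*, so P* = 1.14/0.0273 = 41.7.

R* ≈ 371, C* ≈ 19.6, P* ≈ 41.7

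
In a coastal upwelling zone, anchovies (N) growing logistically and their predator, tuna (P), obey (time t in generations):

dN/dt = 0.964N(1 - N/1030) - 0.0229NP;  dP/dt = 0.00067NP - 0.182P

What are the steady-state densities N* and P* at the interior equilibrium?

N* ≈ 272, P* ≈ 31

From dP/dt = 0 with P > 0: 0.00067N* = 0.182, so N* = 272.
Substitute into dN/dt = 0: 0.964(1 - 272/1030) = 0.0229P*.
The bracket is 0.736, giving P* = 0.71/0.0229 = 31.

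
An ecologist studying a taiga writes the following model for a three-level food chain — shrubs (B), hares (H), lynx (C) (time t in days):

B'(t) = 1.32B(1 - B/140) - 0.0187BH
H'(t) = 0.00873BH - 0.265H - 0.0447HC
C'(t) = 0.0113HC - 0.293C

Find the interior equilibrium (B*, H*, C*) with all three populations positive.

B* ≈ 88.6, H* ≈ 25.9, C* ≈ 11.4

From dC/dt = 0: 0.0113H* = 0.293, so H* = 25.9.
From dB/dt = 0: 1.32(1 - B*/140) = 0.0187·25.9, giving B* = 140·(1 - 0.367) = 88.6.
From dH/dt = 0: 0.00873·88.6 - 0.265 = 0.0447C*, so C* = 0.508/0.0447 = 11.4.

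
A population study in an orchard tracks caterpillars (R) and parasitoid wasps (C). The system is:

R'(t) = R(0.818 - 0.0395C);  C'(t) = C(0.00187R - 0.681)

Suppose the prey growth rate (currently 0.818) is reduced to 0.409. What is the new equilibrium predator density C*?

At the interior fixed point, setting dR/dt = 0 with R > 0 fixes C* = (prey growth rate)/(RC coefficient) — independent of the other coefficients.
With the change, C* = 0.409/0.0395 = 10.4; it falls from 20.7.

C* ≈ 10.4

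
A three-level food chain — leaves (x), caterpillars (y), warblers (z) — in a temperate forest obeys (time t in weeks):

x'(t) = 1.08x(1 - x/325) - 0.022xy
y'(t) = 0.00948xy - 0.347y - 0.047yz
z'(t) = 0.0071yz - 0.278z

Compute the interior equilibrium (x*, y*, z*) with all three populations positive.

x* ≈ 65.8, y* ≈ 39.2, z* ≈ 5.88

From dz/dt = 0: 0.0071y* = 0.278, so y* = 39.2.
From dx/dt = 0: 1.08(1 - x*/325) = 0.022·39.2, giving x* = 325·(1 - 0.798) = 65.8.
From dy/dt = 0: 0.00948·65.8 - 0.347 = 0.047z*, so z* = 0.277/0.047 = 5.88.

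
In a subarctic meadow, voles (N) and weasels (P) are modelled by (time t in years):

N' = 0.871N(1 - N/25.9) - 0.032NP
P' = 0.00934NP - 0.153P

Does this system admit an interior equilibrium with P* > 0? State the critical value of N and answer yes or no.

The predator equation gives dP/dt > 0 only when N > 0.153/0.00934 = 16.4.
Without the predator, N → K = 25.9. Since 25.9 > 16.4, the predator can invade and persist.

Threshold N = 16.4; K > 16.4, so yes, the predator persists.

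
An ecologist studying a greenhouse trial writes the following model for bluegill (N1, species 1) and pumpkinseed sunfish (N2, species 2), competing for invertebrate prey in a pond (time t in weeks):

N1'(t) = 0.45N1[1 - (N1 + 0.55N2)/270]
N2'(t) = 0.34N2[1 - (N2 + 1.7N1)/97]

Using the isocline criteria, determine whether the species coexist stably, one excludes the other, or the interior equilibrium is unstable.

Compare the nullcline intercepts: K1/α12 = 270/0.55 = 491 > K2 = 97; K2/α21 = 97/1.7 = 57.1 < K1 = 270.
Since the inequalities point opposite ways, species 1 can invade but species 2 cannot.

species 1 excludes species 2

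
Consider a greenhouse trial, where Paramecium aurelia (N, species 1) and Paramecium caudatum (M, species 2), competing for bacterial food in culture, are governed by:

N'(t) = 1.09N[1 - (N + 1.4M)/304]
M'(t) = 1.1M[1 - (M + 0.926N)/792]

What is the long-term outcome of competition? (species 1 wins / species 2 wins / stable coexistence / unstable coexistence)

species 2 excludes species 1

Compare the nullcline intercepts: K1/α12 = 304/1.4 = 217 < K2 = 792; K2/α21 = 792/0.926 = 855 > K1 = 304.
Since the inequalities point opposite ways, species 2 can invade but species 1 cannot.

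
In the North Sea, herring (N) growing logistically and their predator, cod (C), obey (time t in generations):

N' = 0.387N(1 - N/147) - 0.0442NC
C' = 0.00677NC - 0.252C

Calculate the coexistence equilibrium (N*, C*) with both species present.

From dC/dt = 0 with C > 0: 0.00677N* = 0.252, so N* = 37.2.
Substitute into dN/dt = 0: 0.387(1 - 37.2/147) = 0.0442C*.
The bracket is 0.747, giving C* = 0.289/0.0442 = 6.54.

N* ≈ 37.2, C* ≈ 6.54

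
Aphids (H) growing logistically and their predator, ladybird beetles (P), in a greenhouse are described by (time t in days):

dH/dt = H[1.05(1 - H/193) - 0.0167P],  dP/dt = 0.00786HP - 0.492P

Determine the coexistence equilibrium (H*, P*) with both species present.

From dP/dt = 0 with P > 0: 0.00786H* = 0.492, so H* = 62.6.
Substitute into dH/dt = 0: 1.05(1 - 62.6/193) = 0.0167P*.
The bracket is 0.676, giving P* = 0.709/0.0167 = 42.5.

H* ≈ 62.6, P* ≈ 42.5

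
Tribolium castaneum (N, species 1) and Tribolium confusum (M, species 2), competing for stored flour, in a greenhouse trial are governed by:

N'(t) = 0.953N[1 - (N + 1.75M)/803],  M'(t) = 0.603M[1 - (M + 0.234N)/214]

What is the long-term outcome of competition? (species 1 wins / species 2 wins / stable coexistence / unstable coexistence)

Compare the nullcline intercepts: K1/α12 = 803/1.75 = 459 > K2 = 214; K2/α21 = 214/0.234 = 915 > K1 = 803.
Since both inequalities hold, each species can invade when rare, so the interior equilibrium is stable.

stable coexistence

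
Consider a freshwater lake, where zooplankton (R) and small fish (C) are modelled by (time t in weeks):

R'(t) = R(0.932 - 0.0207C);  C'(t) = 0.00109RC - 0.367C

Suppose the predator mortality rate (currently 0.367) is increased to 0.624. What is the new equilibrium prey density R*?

R* ≈ 572

At the interior fixed point, setting dC/dt = 0 with C > 0 fixes R* = (predator death rate)/(RC coefficient) — independent of the other coefficients.
With the change, R* = 0.624/0.00109 = 572; it rises from 337.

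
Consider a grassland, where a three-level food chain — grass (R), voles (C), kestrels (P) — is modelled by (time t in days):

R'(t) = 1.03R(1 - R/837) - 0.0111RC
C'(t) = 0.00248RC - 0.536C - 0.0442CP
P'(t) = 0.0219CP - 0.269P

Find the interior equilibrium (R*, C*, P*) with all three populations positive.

R* ≈ 726, C* ≈ 12.3, P* ≈ 28.6

From dP/dt = 0: 0.0219C* = 0.269, so C* = 12.3.
From dR/dt = 0: 1.03(1 - R*/837) = 0.0111·12.3, giving R* = 837·(1 - 0.132) = 726.
From dC/dt = 0: 0.00248·726 - 0.536 = 0.0442P*, so P* = 1.26/0.0442 = 28.6.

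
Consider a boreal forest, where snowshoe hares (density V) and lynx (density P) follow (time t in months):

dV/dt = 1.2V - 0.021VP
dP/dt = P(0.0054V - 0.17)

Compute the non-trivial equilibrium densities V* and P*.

Set dP/dt = 0 with P > 0: 0.0054V - 0.17 = 0, so V* = 0.17/0.0054 = 31.5.
Set dV/dt = 0 with V > 0: 1.2 - 0.021P = 0, so P* = 1.2/0.021 = 57.1.

V* ≈ 31.5, P* ≈ 57.1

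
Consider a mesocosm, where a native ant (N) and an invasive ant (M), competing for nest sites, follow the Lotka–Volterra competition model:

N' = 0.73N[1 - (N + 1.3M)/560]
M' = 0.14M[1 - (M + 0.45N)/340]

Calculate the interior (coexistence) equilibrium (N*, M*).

Setting both brackets to zero gives the nullclines N + 1.3M = 560 and 0.45N + M = 340.
Substituting M = 340 - 0.45N into the first: N(1 - 1.3·0.45) = 560 - 1.3·340.
So N* = 118/0.415 = 284, and then M* = 340 - 0.45·284 = 212.

N* ≈ 284, M* ≈ 212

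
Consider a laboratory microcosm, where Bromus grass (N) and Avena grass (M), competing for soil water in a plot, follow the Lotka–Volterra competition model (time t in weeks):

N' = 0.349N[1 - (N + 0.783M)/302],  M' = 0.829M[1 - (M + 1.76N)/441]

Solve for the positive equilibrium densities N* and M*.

Setting both brackets to zero gives the nullclines N + 0.783M = 302 and 1.76N + M = 441.
Substituting M = 441 - 1.76N into the first: N(1 - 0.783·1.76) = 302 - 0.783·441.
So N* = -43.3/-0.378 = 115, and then M* = 441 - 1.76·115 = 239.

N* ≈ 115, M* ≈ 239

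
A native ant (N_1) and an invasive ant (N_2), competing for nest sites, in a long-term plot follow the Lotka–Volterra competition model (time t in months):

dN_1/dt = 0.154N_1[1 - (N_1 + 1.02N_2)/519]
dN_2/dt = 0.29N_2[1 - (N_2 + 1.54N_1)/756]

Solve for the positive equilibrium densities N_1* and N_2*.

Setting both brackets to zero gives the nullclines N_1 + 1.02N_2 = 519 and 1.54N_1 + N_2 = 756.
Substituting N_2 = 756 - 1.54N_1 into the first: N_1(1 - 1.02·1.54) = 519 - 1.02·756.
So N_1* = -252/-0.571 = 442, and then N_2* = 756 - 1.54·442 = 75.8.

N_1* ≈ 442, N_2* ≈ 75.8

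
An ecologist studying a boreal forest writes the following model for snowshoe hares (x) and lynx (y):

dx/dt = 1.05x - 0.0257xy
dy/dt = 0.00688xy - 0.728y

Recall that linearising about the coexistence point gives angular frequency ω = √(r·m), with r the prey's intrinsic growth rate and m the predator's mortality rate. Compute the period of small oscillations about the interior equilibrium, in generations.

T ≈ 7.19 generations

Here r = 1.05 and m = 0.728, so r·m = 0.764.
ω = √0.764 = 0.874 per generation, hence T = 2π/ω ≈ 7.19 generations.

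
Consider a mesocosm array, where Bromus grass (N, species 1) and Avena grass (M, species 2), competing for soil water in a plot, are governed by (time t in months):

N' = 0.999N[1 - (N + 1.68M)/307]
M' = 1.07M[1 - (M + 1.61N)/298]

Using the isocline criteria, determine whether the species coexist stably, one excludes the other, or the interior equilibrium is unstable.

Compare the nullcline intercepts: K1/α12 = 307/1.68 = 183 < K2 = 298; K2/α21 = 298/1.61 = 185 < K1 = 307.
Since both are reversed, neither can invade when rare; the interior point is a saddle.

unstable coexistence (outcome depends on initial conditions)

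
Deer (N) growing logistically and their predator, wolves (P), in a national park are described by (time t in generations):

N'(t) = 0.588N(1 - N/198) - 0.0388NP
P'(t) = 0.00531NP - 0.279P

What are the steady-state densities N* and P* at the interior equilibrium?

From dP/dt = 0 with P > 0: 0.00531N* = 0.279, so N* = 52.5.
Substitute into dN/dt = 0: 0.588(1 - 52.5/198) = 0.0388P*.
The bracket is 0.735, giving P* = 0.432/0.0388 = 11.1.

N* ≈ 52.5, P* ≈ 11.1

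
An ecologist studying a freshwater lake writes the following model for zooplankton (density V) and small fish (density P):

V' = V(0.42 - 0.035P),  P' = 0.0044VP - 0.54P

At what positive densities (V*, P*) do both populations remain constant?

V* ≈ 123, P* ≈ 12

Set dP/dt = 0 with P > 0: 0.0044V - 0.54 = 0, so V* = 0.54/0.0044 = 123.
Set dV/dt = 0 with V > 0: 0.42 - 0.035P = 0, so P* = 0.42/0.035 = 12.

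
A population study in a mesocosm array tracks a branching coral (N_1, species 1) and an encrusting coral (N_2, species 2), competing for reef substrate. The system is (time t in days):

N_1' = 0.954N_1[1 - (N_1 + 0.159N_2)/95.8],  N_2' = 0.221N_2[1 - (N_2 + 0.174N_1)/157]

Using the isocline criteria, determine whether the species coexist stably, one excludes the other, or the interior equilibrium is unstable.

Compare the nullcline intercepts: K1/α12 = 95.8/0.159 = 603 > K2 = 157; K2/α21 = 157/0.174 = 902 > K1 = 95.8.
Since both inequalities hold, each species can invade when rare, so the interior equilibrium is stable.

stable coexistence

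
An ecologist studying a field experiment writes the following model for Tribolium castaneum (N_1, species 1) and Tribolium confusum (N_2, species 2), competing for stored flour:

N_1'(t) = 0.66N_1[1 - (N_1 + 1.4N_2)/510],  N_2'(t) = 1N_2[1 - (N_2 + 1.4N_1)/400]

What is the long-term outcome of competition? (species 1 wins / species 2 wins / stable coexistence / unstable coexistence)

unstable coexistence (outcome depends on initial conditions)

Compare the nullcline intercepts: K1/α12 = 510/1.4 = 364 < K2 = 400; K2/α21 = 400/1.4 = 286 < K1 = 510.
Since both are reversed, neither can invade when rare; the interior point is a saddle.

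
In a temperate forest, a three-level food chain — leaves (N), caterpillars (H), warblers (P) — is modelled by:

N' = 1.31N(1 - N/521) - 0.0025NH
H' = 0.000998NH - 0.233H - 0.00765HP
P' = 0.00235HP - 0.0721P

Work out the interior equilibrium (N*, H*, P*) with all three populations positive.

From dP/dt = 0: 0.00235H* = 0.0721, so H* = 30.7.
From dN/dt = 0: 1.31(1 - N*/521) = 0.0025·30.7, giving N* = 521·(1 - 0.0586) = 490.
From dH/dt = 0: 0.000998·490 - 0.233 = 0.00765P*, so P* = 0.257/0.00765 = 33.5.

N* ≈ 490, H* ≈ 30.7, P* ≈ 33.5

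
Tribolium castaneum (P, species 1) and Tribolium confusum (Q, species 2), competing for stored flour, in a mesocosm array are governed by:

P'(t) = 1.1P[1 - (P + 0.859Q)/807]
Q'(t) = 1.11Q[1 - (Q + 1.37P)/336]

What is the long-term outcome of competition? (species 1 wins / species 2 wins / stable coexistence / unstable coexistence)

species 1 excludes species 2

Compare the nullcline intercepts: K1/α12 = 807/0.859 = 939 > K2 = 336; K2/α21 = 336/1.37 = 245 < K1 = 807.
Since the inequalities point opposite ways, species 1 can invade but species 2 cannot.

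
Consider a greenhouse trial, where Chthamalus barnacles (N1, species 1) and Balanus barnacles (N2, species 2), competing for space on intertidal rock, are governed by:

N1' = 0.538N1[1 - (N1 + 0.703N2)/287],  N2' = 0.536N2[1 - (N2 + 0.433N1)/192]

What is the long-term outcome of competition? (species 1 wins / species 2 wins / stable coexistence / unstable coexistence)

stable coexistence

Compare the nullcline intercepts: K1/α12 = 287/0.703 = 408 > K2 = 192; K2/α21 = 192/0.433 = 443 > K1 = 287.
Since both inequalities hold, each species can invade when rare, so the interior equilibrium is stable.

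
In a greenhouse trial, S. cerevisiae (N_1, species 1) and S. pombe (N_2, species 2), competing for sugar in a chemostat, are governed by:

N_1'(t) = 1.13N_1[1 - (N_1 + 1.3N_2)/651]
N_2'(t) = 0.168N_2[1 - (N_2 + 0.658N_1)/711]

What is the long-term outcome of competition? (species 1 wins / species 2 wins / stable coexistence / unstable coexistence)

species 2 excludes species 1

Compare the nullcline intercepts: K1/α12 = 651/1.3 = 501 < K2 = 711; K2/α21 = 711/0.658 = 1080 > K1 = 651.
Since the inequalities point opposite ways, species 2 can invade but species 1 cannot.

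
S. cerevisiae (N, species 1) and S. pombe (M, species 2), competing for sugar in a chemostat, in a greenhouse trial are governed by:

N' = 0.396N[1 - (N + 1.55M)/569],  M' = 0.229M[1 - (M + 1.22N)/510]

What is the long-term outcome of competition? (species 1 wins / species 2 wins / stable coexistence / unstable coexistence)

unstable coexistence (outcome depends on initial conditions)

Compare the nullcline intercepts: K1/α12 = 569/1.55 = 367 < K2 = 510; K2/α21 = 510/1.22 = 418 < K1 = 569.
Since both are reversed, neither can invade when rare; the interior point is a saddle.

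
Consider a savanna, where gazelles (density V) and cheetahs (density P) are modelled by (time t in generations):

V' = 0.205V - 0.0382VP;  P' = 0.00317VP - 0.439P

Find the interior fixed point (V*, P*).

Set dP/dt = 0 with P > 0: 0.00317V - 0.439 = 0, so V* = 0.439/0.00317 = 138.
Set dV/dt = 0 with V > 0: 0.205 - 0.0382P = 0, so P* = 0.205/0.0382 = 5.37.

V* ≈ 138, P* ≈ 5.37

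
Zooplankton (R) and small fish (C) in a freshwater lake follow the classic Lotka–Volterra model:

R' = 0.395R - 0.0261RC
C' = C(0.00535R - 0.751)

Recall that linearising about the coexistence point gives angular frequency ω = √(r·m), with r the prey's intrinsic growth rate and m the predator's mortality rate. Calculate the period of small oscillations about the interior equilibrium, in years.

Here r = 0.395 and m = 0.751, so r·m = 0.297.
ω = √0.297 = 0.545 per year, hence T = 2π/ω ≈ 11.5 years.

T ≈ 11.5 years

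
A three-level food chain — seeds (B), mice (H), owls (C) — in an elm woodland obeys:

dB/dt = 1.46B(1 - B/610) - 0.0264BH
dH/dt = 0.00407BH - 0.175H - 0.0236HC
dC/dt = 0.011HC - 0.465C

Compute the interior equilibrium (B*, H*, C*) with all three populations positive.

From dC/dt = 0: 0.011H* = 0.465, so H* = 42.3.
From dB/dt = 0: 1.46(1 - B*/610) = 0.0264·42.3, giving B* = 610·(1 - 0.764) = 144.
From dH/dt = 0: 0.00407·144 - 0.175 = 0.0236C*, so C* = 0.41/0.0236 = 17.4.

B* ≈ 144, H* ≈ 42.3, C* ≈ 17.4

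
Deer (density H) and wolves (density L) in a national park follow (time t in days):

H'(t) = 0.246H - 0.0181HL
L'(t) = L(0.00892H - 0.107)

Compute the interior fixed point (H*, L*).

H* ≈ 12, L* ≈ 13.6

Set dL/dt = 0 with L > 0: 0.00892H - 0.107 = 0, so H* = 0.107/0.00892 = 12.
Set dH/dt = 0 with H > 0: 0.246 - 0.0181L = 0, so L* = 0.246/0.0181 = 13.6.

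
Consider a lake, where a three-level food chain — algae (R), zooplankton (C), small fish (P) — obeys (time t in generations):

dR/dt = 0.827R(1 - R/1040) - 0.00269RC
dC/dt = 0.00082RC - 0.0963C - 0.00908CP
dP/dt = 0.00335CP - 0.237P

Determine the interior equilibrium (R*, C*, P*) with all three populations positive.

From dP/dt = 0: 0.00335C* = 0.237, so C* = 70.7.
From dR/dt = 0: 0.827(1 - R*/1040) = 0.00269·70.7, giving R* = 1040·(1 - 0.23) = 801.
From dC/dt = 0: 0.00082·801 - 0.0963 = 0.00908P*, so P* = 0.56/0.00908 = 61.7.

R* ≈ 801, C* ≈ 70.7, P* ≈ 61.7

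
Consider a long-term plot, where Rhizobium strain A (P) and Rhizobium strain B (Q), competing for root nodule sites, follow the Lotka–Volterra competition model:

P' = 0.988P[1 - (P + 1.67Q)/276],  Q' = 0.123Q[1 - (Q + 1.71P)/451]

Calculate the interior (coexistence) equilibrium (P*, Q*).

Setting both brackets to zero gives the nullclines P + 1.67Q = 276 and 1.71P + Q = 451.
Substituting Q = 451 - 1.71P into the first: P(1 - 1.67·1.71) = 276 - 1.67·451.
So P* = -477/-1.86 = 257, and then Q* = 451 - 1.71·257 = 11.3.

P* ≈ 257, Q* ≈ 11.3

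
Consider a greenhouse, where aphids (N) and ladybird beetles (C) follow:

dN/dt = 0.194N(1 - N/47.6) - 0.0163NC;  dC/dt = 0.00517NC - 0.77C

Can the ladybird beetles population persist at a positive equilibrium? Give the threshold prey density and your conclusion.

Threshold N = 149; K < 149, so no, the predator goes extinct.

The predator equation gives dC/dt > 0 only when N > 0.77/0.00517 = 149.
Without the predator, N → K = 47.6. Since 47.6 < 149, the predator cannot invade.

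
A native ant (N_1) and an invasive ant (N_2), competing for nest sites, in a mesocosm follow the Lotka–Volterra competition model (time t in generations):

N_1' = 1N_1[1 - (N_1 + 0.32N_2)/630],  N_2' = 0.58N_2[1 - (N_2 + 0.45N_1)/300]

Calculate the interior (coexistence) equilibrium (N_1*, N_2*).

N_1* ≈ 624, N_2* ≈ 19.3

Setting both brackets to zero gives the nullclines N_1 + 0.32N_2 = 630 and 0.45N_1 + N_2 = 300.
Substituting N_2 = 300 - 0.45N_1 into the first: N_1(1 - 0.32·0.45) = 630 - 0.32·300.
So N_1* = 534/0.856 = 624, and then N_2* = 300 - 0.45·624 = 19.3.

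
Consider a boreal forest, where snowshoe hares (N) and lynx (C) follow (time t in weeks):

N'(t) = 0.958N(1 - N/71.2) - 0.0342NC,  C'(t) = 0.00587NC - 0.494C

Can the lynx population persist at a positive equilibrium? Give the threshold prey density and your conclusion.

Threshold N = 84.2; K < 84.2, so no, the predator goes extinct.

The predator equation gives dC/dt > 0 only when N > 0.494/0.00587 = 84.2.
Without the predator, N → K = 71.2. Since 71.2 < 84.2, the predator cannot invade.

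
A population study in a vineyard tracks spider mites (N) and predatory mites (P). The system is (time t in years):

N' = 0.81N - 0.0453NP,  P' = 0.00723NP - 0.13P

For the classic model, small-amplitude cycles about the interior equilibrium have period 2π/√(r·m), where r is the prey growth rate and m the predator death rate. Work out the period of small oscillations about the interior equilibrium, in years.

T ≈ 19.4 years

Here r = 0.81 and m = 0.13, so r·m = 0.105.
ω = √0.105 = 0.324 per year, hence T = 2π/ω ≈ 19.4 years.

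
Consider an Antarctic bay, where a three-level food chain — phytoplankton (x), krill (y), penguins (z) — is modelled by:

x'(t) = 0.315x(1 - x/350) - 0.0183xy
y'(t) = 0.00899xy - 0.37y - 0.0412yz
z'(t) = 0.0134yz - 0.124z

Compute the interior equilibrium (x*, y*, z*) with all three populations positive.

From dz/dt = 0: 0.0134y* = 0.124, so y* = 9.25.
From dx/dt = 0: 0.315(1 - x*/350) = 0.0183·9.25, giving x* = 350·(1 - 0.538) = 162.
From dy/dt = 0: 0.00899·162 - 0.37 = 0.0412z*, so z* = 1.08/0.0412 = 26.3.

x* ≈ 162, y* ≈ 9.25, z* ≈ 26.3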